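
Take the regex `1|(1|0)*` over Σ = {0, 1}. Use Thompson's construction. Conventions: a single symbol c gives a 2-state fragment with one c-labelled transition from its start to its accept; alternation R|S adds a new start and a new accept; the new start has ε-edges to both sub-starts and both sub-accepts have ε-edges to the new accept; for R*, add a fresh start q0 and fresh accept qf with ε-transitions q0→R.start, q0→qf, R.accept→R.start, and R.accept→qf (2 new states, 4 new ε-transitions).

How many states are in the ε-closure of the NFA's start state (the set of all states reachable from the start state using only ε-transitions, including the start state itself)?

8

Let C(F) = |ε-closure(F.start)| within fragment F, and note whether F accepts ε. Symbol fragments have C = 1 and do not accept ε. Then:
  1|0 → |ε-closure| = 1 + 1 + 1 = 3 (the new accept is not ε-reachable since no branch accepts ε)
  (1|0)* → new start has ε-edges to the inner start and to the new accept, so |ε-closure| = 2 + 3 = 5
  1|(1|0)* → new start ε-reaches every alternative's start; at least one alternative accepts ε, so the union's new accept is reached too: |ε-closure| = 1 + 1 + 5 + 1 = 8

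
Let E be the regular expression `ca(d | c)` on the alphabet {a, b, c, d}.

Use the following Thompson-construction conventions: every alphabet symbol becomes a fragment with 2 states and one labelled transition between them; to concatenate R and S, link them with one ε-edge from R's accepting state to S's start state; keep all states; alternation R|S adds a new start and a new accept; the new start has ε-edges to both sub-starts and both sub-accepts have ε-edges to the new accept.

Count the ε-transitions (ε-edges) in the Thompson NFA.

6

Bottom-up over the parse tree:
Each of the 4 symbol leaves contributes 0 ε-transitions.
  d | c → 4 ε-transitions
  ca(d | c) → 6 ε-transitions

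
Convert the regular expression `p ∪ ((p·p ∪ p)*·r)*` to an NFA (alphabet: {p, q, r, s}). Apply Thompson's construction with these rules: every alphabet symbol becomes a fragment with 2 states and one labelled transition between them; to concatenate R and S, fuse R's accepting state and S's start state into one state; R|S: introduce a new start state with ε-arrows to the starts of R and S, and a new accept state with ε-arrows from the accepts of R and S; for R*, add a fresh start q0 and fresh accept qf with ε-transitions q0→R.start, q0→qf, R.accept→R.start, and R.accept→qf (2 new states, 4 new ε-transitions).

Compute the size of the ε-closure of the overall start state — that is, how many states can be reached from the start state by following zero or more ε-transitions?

10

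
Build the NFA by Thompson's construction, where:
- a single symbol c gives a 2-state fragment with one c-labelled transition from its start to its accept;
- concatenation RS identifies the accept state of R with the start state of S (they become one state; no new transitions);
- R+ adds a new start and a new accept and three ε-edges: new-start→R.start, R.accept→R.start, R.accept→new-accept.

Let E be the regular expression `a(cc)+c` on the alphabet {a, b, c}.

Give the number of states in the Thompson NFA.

Recursing over subexpressions:
Each of the 4 symbol leaves contributes a 2-state fragment.
  cc : 3 states
  (cc)+ : 5 states
  a(cc)+c : 7 states

7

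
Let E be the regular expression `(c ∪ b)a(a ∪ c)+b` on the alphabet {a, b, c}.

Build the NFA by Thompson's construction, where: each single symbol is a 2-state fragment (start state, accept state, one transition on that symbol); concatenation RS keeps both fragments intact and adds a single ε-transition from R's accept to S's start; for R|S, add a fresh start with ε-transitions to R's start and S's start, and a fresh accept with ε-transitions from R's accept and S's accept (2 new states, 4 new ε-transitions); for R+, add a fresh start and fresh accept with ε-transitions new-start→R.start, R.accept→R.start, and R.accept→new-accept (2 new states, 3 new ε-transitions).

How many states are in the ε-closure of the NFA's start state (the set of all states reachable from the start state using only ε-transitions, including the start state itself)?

3

Let C(F) = |ε-closure(F.start)| within fragment F, and note whether F accepts ε. Symbol fragments have C = 1 and do not accept ε. Then:
  c ∪ b — C = 1 + 1 + 1 = 3 (the new accept is not ε-reachable since no branch accepts ε)
  a ∪ c — new start ε-reaches every alternative's start; none of them accept ε, so the new accept is not reached: C = 1 + 1 + 1 = 3
  (a ∪ c)+ — C = 1 + 3 = 4 (the body doesn't accept ε, so the new accept is not reached)
  (c ∪ b)a(a ∪ c)+b — C equals the left operand's closure size = 3 (its accept is not ε-reachable, so the closure stops there)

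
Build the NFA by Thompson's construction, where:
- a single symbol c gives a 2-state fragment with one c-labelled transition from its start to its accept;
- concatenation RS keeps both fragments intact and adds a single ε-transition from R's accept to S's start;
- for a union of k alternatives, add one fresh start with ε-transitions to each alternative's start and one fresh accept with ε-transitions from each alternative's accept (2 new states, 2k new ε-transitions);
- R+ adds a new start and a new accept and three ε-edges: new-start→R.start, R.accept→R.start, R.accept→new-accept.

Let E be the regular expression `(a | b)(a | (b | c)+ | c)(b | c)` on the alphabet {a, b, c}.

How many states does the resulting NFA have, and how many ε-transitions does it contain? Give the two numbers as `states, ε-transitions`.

26, 23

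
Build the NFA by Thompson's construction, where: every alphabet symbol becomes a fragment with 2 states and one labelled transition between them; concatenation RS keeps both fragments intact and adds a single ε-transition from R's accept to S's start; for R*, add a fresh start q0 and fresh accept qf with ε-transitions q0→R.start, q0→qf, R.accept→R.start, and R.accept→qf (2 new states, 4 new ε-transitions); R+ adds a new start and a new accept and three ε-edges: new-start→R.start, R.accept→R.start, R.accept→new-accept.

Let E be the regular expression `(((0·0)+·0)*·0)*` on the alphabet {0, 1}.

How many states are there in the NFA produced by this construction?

14

Per subexpression:
Each of the 4 symbol leaves contributes a 2-state fragment.
  0·0 → 4 states
  (0·0)+ → 6 states
  (0·0)+·0 → 8 states
  ((0·0)+·0)* → 10 states
  ((0·0)+·0)*·0 → 12 states
  (((0·0)+·0)*·0)* → 14 states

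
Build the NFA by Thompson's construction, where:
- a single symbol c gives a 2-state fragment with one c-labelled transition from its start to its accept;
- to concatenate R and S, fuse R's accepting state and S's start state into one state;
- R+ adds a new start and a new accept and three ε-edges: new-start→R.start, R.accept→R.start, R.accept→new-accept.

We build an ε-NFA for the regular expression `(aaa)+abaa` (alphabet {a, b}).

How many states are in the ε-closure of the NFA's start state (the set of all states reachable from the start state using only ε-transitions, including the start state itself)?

Compute the ε-closure size of each fragment's start state recursively; a symbol fragment's start has no outgoing ε-edge, so its closure is just itself (size 1).
  aaa → same as the first factor's closure: |ε-closure| = 1
  (aaa)+ → |ε-closure| = 1 + 1 = 2 (the body doesn't accept ε, so the new accept is not reached)
  (aaa)+abaa → same as the first factor's closure: |ε-closure| = 2

2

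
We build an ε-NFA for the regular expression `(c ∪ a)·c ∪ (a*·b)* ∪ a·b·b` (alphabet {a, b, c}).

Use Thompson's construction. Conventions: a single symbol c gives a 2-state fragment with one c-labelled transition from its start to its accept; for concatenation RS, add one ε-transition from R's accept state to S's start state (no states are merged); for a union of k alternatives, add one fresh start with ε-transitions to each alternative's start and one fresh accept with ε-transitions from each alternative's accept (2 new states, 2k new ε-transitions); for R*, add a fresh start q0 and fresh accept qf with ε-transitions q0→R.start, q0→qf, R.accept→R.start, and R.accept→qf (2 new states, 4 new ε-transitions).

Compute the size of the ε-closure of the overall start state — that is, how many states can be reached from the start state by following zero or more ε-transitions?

12

Let C(F) = |ε-closure(F.start)| within fragment F, and note whether F accepts ε. Symbol fragments have C = 1 and do not accept ε. Then:
  c ∪ a — new start ε-reaches every alternative's start; none of them accept ε, so the new accept is not reached: |ε-closure| = 1 + 1 + 1 = 3
  (c ∪ a)·c — same as the first factor's closure: |ε-closure| = 3
  a* — the star's fresh start ε-reaches both the body's start and the fresh accept: |ε-closure| = 2 + 1 = 3
  a*·b — |ε-closure| = 3 + 1 = 4 (closure spills across the concat boundary because the left factor accepts ε)
  (a*·b)* — the star's fresh start ε-reaches both the body's start and the fresh accept: |ε-closure| = 2 + 4 = 6
  a·b·b — |ε-closure| equals the left operand's closure size = 1 (its accept is not ε-reachable, so the closure stops there)
  (c ∪ a)·c ∪ (a*·b)* ∪ a·b·b — |ε-closure| = 1 (new start) + (3 + 6 + 1) + 1 (new accept, since some branch ε-reaches its own accept) = 12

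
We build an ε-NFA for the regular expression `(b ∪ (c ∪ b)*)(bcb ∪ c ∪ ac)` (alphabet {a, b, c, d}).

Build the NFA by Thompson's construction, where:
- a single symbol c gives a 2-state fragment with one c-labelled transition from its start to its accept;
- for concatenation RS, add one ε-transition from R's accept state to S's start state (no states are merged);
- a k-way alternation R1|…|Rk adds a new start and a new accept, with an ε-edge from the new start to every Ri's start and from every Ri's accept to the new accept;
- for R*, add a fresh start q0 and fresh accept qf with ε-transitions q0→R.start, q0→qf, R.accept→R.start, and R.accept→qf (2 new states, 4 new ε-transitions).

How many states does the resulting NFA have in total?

Bottom-up over the parse tree:
Each of the 9 symbol leaves contributes a 2-state fragment.
  c ∪ b → 6 states
  (c ∪ b)* → 8 states
  b ∪ (c ∪ b)* → 12 states
  bcb → 6 states
  ac → 4 states
  bcb ∪ c ∪ ac → 14 states
  (b ∪ (c ∪ b)*)(bcb ∪ c ∪ ac) → 26 states

26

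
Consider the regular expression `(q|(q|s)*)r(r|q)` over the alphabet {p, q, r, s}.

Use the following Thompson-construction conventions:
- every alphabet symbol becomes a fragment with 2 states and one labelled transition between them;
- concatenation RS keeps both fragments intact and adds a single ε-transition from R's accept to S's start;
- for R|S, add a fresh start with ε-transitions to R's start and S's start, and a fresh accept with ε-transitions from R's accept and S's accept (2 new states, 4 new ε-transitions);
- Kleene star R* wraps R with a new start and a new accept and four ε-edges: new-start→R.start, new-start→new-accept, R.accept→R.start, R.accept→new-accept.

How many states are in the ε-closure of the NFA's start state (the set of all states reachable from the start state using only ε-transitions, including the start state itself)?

Let C(F) = |ε-closure(F.start)| within fragment F, and note whether F accepts ε. Symbol fragments have C = 1 and do not accept ε. Then:
  q|s — new start ε-reaches every alternative's start; none of them accept ε, so the new accept is not reached: |closure| = 1 + 1 + 1 = 3
  (q|s)* — new start has ε-edges to the inner start and to the new accept, so |closure| = 2 + 3 = 5
  q|(q|s)* — new start ε-reaches every alternative's start; at least one alternative accepts ε, so the union's new accept is reached too: |closure| = 1 + 1 + 5 + 1 = 8
  r|q — |closure| = 1 + 1 + 1 = 3 (the new accept is not ε-reachable since no branch accepts ε)
  (q|(q|s)*)r(r|q) — |closure| = 8 + 1 = 9 (closure spills across the concat boundary because the left factor accepts ε)

9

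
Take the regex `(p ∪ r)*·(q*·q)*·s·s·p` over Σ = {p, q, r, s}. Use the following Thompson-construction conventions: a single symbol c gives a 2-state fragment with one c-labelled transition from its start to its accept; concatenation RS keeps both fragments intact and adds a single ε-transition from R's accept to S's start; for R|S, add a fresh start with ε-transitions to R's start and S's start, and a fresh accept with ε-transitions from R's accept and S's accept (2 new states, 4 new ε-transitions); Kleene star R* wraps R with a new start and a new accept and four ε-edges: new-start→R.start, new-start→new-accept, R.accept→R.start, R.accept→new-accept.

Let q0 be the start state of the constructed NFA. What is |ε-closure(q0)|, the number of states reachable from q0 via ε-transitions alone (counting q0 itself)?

12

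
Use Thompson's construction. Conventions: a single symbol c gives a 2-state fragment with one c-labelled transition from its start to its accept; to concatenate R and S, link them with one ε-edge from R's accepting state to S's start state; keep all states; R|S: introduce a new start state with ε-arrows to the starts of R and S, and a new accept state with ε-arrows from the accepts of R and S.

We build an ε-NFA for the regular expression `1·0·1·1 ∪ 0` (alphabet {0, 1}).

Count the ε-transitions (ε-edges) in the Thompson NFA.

7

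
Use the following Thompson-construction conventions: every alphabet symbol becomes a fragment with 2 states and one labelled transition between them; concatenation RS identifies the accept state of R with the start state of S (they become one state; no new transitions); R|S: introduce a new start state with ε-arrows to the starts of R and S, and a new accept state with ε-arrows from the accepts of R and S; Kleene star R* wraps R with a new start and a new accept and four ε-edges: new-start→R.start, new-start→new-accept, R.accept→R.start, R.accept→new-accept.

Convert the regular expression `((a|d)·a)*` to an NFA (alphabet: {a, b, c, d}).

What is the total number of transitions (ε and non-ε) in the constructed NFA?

11

By structural recursion:
Each of the 3 symbol leaves contributes 1 transition (1 symbol, 0 ε).
  a|d → 6 transitions (2 symbol, 4 ε)
  (a|d)·a → 7 transitions (3 symbol, 4 ε)
  ((a|d)·a)* → 11 transitions (3 symbol, 8 ε)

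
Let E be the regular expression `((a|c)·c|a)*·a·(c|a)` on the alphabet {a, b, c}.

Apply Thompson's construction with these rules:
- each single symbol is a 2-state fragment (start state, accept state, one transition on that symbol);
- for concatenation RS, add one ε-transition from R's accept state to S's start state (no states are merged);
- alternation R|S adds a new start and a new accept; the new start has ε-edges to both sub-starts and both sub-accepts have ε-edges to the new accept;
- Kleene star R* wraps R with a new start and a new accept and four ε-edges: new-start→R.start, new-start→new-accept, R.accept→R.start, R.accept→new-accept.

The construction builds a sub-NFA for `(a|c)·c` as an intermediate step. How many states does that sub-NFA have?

Fragment for `(a|c)·c`:
Each of the 3 symbol leaves contributes a 2-state fragment.
  a|c = 6 states
  (a|c)·c = 8 states

8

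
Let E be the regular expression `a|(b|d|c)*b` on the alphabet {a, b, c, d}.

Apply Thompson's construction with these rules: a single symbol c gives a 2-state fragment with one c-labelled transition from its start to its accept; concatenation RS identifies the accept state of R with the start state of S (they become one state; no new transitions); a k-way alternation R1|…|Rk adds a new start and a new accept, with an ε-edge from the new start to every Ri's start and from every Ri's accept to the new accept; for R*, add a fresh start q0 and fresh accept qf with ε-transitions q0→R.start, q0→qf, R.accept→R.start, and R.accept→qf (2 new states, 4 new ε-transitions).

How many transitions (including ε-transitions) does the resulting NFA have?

19

By structural recursion:
Each of the 5 symbol leaves contributes 1 transition (1 symbol, 0 ε).
  b|d|c → 9 transitions (3 symbol, 6 ε)
  (b|d|c)* → 13 transitions (3 symbol, 10 ε)
  (b|d|c)*b → 14 transitions (4 symbol, 10 ε)
  a|(b|d|c)*b → 19 transitions (5 symbol, 14 ε)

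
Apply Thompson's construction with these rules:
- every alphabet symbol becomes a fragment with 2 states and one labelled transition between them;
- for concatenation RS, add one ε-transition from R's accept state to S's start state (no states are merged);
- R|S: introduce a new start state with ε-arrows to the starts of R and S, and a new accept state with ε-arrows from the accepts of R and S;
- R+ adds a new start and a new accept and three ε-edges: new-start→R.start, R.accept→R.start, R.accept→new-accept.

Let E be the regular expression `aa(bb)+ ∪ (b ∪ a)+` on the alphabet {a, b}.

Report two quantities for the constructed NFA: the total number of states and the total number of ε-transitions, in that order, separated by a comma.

20, 17

Per subexpression:
Each of the 6 symbol leaves contributes 2 states and 0 ε-transitions.
  bb = 4 states, 1 ε-transition
  (bb)+ = 6 states, 4 ε-transitions
  aa(bb)+ = 10 states, 6 ε-transitions
  b ∪ a = 6 states, 4 ε-transitions
  (b ∪ a)+ = 8 states, 7 ε-transitions
  aa(bb)+ ∪ (b ∪ a)+ = 20 states, 17 ε-transitions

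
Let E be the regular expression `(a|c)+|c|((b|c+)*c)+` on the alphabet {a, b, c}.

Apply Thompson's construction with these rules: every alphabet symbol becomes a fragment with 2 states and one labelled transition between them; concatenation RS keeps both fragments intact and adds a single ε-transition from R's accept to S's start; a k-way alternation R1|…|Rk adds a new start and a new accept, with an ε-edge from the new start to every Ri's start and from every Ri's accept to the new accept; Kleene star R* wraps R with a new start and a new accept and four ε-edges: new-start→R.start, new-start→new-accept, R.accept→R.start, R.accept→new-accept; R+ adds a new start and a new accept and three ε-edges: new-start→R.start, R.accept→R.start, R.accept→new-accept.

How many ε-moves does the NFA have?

Per subexpression:
Each of the 6 symbol leaves contributes 0 ε-transitions.
  a|c : 4 ε-transitions
  (a|c)+ : 7 ε-transitions
  c+ : 3 ε-transitions
  b|c+ : 7 ε-transitions
  (b|c+)* : 11 ε-transitions
  (b|c+)*c : 12 ε-transitions
  ((b|c+)*c)+ : 15 ε-transitions
  (a|c)+|c|((b|c+)*c)+ : 28 ε-transitions

28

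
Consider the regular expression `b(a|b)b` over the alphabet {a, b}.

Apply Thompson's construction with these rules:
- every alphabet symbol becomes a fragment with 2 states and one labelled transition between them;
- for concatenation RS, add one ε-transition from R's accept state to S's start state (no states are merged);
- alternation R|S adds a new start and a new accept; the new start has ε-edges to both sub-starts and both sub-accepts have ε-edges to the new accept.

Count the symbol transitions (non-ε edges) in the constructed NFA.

4

Building bottom-up:
Each of the 4 symbol leaves contributes exactly 1 symbol transition.
  a|b — 2 symbol transitions
  b(a|b)b — 4 symbol transitions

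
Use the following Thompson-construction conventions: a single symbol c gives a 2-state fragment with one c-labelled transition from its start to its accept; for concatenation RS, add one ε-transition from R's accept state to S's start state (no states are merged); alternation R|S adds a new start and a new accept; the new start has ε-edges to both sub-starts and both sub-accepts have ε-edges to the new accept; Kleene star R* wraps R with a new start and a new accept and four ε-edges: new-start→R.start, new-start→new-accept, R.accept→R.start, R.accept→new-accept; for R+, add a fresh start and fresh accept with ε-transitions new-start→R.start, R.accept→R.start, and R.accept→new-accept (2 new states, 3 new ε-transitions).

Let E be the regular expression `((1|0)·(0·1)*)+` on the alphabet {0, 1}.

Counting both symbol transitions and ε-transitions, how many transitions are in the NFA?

Recursing over subexpressions:
Each of the 4 symbol leaves contributes 1 transition (1 symbol, 0 ε).
  1|0 → 6 transitions (2 symbol, 4 ε)
  0·1 → 3 transitions (2 symbol, 1 ε)
  (0·1)* → 7 transitions (2 symbol, 5 ε)
  (1|0)·(0·1)* → 14 transitions (4 symbol, 10 ε)
  ((1|0)·(0·1)*)+ → 17 transitions (4 symbol, 13 ε)

17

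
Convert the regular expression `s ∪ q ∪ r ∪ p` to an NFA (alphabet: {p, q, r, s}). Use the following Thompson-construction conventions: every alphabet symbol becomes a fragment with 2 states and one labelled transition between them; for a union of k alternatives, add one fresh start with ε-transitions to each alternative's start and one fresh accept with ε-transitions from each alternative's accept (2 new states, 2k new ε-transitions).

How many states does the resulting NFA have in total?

Bottom-up over the parse tree:
Each of the 4 symbol leaves contributes a 2-state fragment.
  s ∪ q ∪ r ∪ p : 10 states

10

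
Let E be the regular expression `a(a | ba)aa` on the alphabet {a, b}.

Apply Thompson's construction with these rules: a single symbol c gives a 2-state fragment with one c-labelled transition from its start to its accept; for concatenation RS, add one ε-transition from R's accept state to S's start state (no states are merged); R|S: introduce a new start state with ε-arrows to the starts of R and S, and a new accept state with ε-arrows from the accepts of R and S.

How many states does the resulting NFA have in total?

Building bottom-up:
Each of the 6 symbol leaves contributes a 2-state fragment.
  ba = 4 states
  a | ba = 8 states
  a(a | ba)aa = 14 states

14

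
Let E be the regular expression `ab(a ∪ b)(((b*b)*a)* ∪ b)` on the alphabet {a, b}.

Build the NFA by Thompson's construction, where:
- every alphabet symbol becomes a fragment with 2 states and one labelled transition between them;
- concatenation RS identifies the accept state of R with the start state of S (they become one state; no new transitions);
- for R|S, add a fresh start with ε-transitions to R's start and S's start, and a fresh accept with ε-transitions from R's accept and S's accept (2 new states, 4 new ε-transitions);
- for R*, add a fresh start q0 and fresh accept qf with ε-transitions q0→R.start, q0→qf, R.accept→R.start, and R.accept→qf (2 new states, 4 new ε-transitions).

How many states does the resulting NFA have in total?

Building bottom-up:
Each of the 8 symbol leaves contributes a 2-state fragment.
  a ∪ b — 6 states
  b* — 4 states
  b*b — 5 states
  (b*b)* — 7 states
  (b*b)*a — 8 states
  ((b*b)*a)* — 10 states
  ((b*b)*a)* ∪ b — 14 states
  ab(a ∪ b)(((b*b)*a)* ∪ b) — 21 states

21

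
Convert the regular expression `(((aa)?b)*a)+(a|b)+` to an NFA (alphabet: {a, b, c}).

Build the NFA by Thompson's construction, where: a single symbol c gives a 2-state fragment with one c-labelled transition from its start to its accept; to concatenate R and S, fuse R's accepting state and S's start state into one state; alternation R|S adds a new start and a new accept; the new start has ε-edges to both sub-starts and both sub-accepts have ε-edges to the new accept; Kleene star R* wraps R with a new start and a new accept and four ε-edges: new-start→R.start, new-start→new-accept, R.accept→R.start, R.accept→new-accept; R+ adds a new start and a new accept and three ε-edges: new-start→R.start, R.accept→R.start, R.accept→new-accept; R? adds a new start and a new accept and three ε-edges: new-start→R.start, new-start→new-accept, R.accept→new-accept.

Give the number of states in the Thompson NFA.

18

Recursing over subexpressions:
Each of the 6 symbol leaves contributes a 2-state fragment.
  aa — 3 states
  (aa)? — 5 states
  (aa)?b — 6 states
  ((aa)?b)* — 8 states
  ((aa)?b)*a — 9 states
  (((aa)?b)*a)+ — 11 states
  a|b — 6 states
  (a|b)+ — 8 states
  (((aa)?b)*a)+(a|b)+ — 18 states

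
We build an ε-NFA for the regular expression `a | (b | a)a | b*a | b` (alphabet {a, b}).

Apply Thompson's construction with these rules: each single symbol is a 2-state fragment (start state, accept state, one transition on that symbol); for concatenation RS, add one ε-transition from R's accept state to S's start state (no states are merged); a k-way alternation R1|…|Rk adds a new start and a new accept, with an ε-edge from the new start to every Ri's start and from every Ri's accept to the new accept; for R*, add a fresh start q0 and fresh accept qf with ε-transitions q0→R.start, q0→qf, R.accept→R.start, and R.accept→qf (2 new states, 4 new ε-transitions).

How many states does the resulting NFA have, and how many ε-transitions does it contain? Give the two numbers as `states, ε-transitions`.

20, 18

Per subexpression:
Each of the 7 symbol leaves contributes 2 states and 0 ε-transitions.
  b | a : 6 states, 4 ε-transitions
  (b | a)a : 8 states, 5 ε-transitions
  b* : 4 states, 4 ε-transitions
  b*a : 6 states, 5 ε-transitions
  a | (b | a)a | b*a | b : 20 states, 18 ε-transitions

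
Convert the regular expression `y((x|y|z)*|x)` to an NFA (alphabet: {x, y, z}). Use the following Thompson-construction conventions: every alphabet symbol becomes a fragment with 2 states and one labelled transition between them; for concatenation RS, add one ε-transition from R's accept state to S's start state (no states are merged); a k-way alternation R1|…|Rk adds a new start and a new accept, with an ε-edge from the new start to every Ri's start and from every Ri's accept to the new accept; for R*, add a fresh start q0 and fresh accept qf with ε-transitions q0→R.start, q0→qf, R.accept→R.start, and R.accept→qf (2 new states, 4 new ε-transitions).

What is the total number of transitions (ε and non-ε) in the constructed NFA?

20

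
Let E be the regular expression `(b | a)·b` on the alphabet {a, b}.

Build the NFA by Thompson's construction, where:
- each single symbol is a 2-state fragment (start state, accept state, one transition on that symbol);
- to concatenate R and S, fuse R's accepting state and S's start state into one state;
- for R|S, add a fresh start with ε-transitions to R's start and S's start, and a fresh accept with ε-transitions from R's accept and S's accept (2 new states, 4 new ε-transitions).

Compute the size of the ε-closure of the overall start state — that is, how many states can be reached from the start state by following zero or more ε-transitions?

Let C(F) = |ε-closure(F.start)| within fragment F, and note whether F accepts ε. Symbol fragments have C = 1 and do not accept ε. Then:
  b | a → C = 1 + 1 + 1 = 3 (the new accept is not ε-reachable since no branch accepts ε)
  (b | a)·b → same as the first factor's closure: C = 3

3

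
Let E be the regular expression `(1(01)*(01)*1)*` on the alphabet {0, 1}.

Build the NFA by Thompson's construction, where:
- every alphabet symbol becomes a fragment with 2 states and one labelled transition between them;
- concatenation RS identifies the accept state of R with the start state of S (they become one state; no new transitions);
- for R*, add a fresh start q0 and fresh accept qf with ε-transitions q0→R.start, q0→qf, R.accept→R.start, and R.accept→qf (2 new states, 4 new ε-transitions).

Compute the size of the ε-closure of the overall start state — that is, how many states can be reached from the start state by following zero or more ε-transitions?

Work bottom-up. For each fragment F, track |ε-closure(F.start)| and whether F's accept lies in that closure (i.e. whether F accepts ε). A single-symbol fragment has closure size 1 and does not accept ε.
  01 → C equals the left operand's closure size = 1 (its accept is not ε-reachable, so the closure stops there)
  (01)* → new start has ε-edges to the inner start and to the new accept, so C = 2 + 1 = 3
  01 → C equals the left operand's closure size = 1 (its accept is not ε-reachable, so the closure stops there)
  (01)* → C = 1 (new start) + 1 (body) + 1 (new accept) = 3
  1(01)*(01)*1 → same as the first factor's closure: C = 1
  (1(01)*(01)*1)* → new start has ε-edges to the inner start and to the new accept, so C = 2 + 1 = 3

3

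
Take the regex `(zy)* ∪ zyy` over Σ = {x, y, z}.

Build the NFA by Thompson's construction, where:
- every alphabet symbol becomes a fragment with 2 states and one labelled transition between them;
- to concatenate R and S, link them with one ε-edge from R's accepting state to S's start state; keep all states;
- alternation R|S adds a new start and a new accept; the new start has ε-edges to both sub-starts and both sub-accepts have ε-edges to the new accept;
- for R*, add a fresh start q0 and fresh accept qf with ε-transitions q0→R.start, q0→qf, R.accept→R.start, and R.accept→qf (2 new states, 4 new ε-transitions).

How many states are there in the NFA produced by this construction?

By structural recursion:
Each of the 5 symbol leaves contributes a 2-state fragment.
  zy : 4 states
  (zy)* : 6 states
  zyy : 6 states
  (zy)* ∪ zyy : 14 states

14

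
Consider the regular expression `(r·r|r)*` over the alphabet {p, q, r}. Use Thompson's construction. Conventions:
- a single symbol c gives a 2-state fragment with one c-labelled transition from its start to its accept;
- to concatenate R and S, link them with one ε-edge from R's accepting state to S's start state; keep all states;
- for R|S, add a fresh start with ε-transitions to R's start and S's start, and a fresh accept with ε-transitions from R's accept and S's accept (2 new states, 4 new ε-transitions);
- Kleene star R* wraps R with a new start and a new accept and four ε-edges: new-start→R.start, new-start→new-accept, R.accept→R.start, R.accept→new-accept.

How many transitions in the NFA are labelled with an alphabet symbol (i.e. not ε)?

3

By structural recursion:
Each of the 3 symbol leaves contributes exactly 1 symbol transition.
  r·r — 2 symbol transitions
  r·r|r — 3 symbol transitions
  (r·r|r)* — 3 symbol transitions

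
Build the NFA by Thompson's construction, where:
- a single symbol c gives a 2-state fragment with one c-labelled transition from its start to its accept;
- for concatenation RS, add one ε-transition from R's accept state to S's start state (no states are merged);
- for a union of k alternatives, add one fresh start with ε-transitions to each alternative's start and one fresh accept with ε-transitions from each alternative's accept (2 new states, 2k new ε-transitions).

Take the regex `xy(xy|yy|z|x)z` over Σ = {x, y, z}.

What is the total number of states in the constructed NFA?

Recursing over subexpressions:
Each of the 9 symbol leaves contributes a 2-state fragment.
  xy = 4 states
  yy = 4 states
  xy|yy|z|x = 14 states
  xy(xy|yy|z|x)z = 20 states

20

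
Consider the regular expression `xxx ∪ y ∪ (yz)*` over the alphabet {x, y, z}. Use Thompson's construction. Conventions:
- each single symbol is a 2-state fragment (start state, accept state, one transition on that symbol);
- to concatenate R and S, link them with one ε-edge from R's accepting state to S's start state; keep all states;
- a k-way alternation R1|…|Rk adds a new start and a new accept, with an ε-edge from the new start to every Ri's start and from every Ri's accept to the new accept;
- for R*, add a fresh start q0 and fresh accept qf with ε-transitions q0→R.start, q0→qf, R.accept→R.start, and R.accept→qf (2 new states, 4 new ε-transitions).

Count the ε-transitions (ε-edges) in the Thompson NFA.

Recursing over subexpressions:
Each of the 6 symbol leaves contributes 0 ε-transitions.
  xxx → 2 ε-transitions
  yz → 1 ε-transition
  (yz)* → 5 ε-transitions
  xxx ∪ y ∪ (yz)* → 13 ε-transitions

13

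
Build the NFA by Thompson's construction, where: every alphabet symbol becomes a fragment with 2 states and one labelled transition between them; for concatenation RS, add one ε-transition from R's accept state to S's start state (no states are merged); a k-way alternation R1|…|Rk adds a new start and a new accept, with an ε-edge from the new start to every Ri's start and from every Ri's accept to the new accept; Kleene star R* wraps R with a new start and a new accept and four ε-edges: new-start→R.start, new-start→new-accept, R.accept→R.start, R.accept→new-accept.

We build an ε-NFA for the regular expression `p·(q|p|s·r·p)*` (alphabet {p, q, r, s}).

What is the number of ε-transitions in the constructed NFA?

Per subexpression:
Each of the 6 symbol leaves contributes 0 ε-transitions.
  s·r·p : 2 ε-transitions
  q|p|s·r·p : 8 ε-transitions
  (q|p|s·r·p)* : 12 ε-transitions
  p·(q|p|s·r·p)* : 13 ε-transitions

13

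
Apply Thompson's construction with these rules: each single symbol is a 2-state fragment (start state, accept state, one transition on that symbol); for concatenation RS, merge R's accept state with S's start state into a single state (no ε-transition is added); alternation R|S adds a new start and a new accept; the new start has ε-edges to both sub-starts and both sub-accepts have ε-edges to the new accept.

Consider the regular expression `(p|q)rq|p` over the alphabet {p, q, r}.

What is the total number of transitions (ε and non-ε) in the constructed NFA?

13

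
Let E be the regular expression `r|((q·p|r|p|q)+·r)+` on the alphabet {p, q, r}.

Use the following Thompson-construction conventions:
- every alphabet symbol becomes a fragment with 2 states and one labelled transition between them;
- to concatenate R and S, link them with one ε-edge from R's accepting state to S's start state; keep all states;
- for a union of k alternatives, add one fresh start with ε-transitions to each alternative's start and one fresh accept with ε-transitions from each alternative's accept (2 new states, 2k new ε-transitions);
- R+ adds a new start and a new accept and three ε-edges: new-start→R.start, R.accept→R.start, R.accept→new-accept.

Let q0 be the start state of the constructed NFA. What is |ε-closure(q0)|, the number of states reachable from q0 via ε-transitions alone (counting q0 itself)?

9

Compute the ε-closure size of each fragment's start state recursively; a symbol fragment's start has no outgoing ε-edge, so its closure is just itself (size 1).
  q·p : same as the first factor's closure: |ε-closure| = 1
  q·p|r|p|q : |ε-closure| = 1 + 1 + 1 + 1 + 1 = 5 (the new accept is not ε-reachable since no branch accepts ε)
  (q·p|r|p|q)+ : new start ε-reaches only the body's start; the new accept needs a symbol first: |ε-closure| = 1 + 5 = 6
  (q·p|r|p|q)+·r : same as the first factor's closure: |ε-closure| = 6
  ((q·p|r|p|q)+·r)+ : |ε-closure| = 1 + 6 = 7 (the body doesn't accept ε, so the new accept is not reached)
  r|((q·p|r|p|q)+·r)+ : new start ε-reaches every alternative's start; none of them accept ε, so the new accept is not reached: |ε-closure| = 1 + 1 + 7 = 9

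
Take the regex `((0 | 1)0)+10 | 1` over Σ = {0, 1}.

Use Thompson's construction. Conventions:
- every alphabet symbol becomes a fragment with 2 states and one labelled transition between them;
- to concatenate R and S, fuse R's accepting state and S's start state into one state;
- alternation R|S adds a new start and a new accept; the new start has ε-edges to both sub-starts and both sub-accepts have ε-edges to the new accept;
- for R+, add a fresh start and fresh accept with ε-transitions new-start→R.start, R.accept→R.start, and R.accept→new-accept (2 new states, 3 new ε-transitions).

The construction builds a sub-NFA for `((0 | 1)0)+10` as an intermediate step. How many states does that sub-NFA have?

11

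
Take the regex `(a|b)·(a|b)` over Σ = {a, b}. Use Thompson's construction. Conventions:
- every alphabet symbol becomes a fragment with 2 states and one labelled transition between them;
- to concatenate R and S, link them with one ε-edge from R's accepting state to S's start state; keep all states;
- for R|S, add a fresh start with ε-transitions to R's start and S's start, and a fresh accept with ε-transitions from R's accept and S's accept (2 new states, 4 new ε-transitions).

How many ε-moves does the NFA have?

Building bottom-up:
Each of the 4 symbol leaves contributes 0 ε-transitions.
  a|b : 4 ε-transitions
  a|b : 4 ε-transitions
  (a|b)·(a|b) : 9 ε-transitions

9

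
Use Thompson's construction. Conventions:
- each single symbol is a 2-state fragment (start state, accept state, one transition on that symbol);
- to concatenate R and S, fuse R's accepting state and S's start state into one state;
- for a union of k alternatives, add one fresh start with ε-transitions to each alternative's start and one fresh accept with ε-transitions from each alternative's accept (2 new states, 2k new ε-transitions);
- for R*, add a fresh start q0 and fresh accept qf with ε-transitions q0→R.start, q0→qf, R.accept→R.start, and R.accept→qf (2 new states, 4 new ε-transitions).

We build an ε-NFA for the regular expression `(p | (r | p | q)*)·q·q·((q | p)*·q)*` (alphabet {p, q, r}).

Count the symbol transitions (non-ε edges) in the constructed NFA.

9

Per subexpression:
Each of the 9 symbol leaves contributes exactly 1 symbol transition.
  r | p | q = 3 symbol transitions
  (r | p | q)* = 3 symbol transitions
  p | (r | p | q)* = 4 symbol transitions
  q | p = 2 symbol transitions
  (q | p)* = 2 symbol transitions
  (q | p)*·q = 3 symbol transitions
  ((q | p)*·q)* = 3 symbol transitions
  (p | (r | p | q)*)·q·q·((q | p)*·q)* = 9 symbol transitions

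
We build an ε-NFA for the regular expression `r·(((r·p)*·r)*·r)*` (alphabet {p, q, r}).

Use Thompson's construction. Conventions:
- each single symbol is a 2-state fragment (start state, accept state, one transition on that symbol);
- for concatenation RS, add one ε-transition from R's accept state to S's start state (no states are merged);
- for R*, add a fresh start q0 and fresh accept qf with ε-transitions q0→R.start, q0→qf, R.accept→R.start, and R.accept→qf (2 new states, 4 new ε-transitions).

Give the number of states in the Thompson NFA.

16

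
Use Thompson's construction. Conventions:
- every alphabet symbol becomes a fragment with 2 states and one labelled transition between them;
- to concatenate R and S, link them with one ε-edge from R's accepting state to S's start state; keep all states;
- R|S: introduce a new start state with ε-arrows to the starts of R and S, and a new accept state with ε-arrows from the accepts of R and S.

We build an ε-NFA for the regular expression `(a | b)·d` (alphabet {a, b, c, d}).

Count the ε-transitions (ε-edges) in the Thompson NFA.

5

Recursing over subexpressions:
Each of the 3 symbol leaves contributes 0 ε-transitions.
  a | b = 4 ε-transitions
  (a | b)·d = 5 ε-transitions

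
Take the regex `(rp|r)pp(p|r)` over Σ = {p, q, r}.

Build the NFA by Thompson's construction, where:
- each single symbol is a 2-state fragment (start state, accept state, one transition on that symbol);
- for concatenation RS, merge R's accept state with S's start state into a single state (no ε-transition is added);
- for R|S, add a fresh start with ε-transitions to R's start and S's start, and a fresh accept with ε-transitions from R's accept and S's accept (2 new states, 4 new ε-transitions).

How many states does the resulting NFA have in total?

14

By structural recursion:
Each of the 7 symbol leaves contributes a 2-state fragment.
  rp = 3 states
  rp|r = 7 states
  p|r = 6 states
  (rp|r)pp(p|r) = 14 states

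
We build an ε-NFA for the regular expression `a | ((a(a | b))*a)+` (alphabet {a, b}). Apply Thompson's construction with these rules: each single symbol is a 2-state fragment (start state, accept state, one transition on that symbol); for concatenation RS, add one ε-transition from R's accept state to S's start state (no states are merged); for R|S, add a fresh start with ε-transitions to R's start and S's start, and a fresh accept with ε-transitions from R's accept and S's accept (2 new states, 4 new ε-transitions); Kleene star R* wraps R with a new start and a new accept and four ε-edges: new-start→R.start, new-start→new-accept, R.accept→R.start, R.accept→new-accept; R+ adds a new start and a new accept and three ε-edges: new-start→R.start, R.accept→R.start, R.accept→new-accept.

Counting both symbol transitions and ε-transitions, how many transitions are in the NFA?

22

By structural recursion:
Each of the 5 symbol leaves contributes 1 transition (1 symbol, 0 ε).
  a | b = 6 transitions (2 symbol, 4 ε)
  a(a | b) = 8 transitions (3 symbol, 5 ε)
  (a(a | b))* = 12 transitions (3 symbol, 9 ε)
  (a(a | b))*a = 14 transitions (4 symbol, 10 ε)
  ((a(a | b))*a)+ = 17 transitions (4 symbol, 13 ε)
  a | ((a(a | b))*a)+ = 22 transitions (5 symbol, 17 ε)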